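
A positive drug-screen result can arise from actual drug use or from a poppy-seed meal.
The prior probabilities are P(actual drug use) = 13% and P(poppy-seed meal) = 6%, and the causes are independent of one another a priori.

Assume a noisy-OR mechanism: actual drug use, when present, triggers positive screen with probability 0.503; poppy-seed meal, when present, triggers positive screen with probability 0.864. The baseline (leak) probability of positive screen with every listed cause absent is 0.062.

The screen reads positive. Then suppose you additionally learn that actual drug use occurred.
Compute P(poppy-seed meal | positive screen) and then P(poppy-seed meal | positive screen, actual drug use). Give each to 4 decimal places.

Under noisy-OR, P(positive screen | causes) = 1 − (1−0.062)·∏(1−qᵢ) over the active causes.
P(positive screen) = 0.062×0.87×0.94 + 0.872432×0.87×0.06 + 0.533814×0.13×0.94 + 0.936599×0.13×0.06 = 0.050704 + 0.045541 + 0.065232 + 0.007305 = 0.168782
Restricting to configurations with poppy-seed meal present: 0.045541 + 0.007305 = 0.052846.
So P(poppy-seed meal | positive screen) = 0.052846/0.168782 ≈ 0.3131.

Now also conditioning on actual drug use=true:
P(positive screen | actual drug use) = 0.533814×0.94 + 0.936599×0.06 = 0.501785 + 0.056196 = 0.557981
Restricting to configurations with poppy-seed meal present: 0.936599×0.06 = 0.056196.
So P(poppy-seed meal | positive screen, actual drug use) = 0.056196/0.557981 ≈ 0.1007.

P(poppy-seed meal | positive screen) ≈ 0.3131; P(poppy-seed meal | positive screen, actual drug use) ≈ 0.1007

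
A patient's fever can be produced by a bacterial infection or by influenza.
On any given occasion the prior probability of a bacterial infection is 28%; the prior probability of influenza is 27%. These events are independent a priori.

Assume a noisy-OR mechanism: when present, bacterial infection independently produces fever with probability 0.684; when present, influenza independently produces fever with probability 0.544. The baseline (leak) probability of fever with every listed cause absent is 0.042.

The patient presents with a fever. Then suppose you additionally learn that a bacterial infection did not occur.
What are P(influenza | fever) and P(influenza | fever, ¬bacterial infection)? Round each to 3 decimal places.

Under noisy-OR, P(fever | causes) = 1 − (1−0.042)·∏(1−qᵢ) over the active causes.
Numerator (weight on configurations with influenza): 0.109477 + 0.065164 = 0.174641
The normalizing constant is 0.042·0.72·0.73 + 0.563152·0.72·0.27 + 0.697272·0.28·0.73 + 0.861956·0.28·0.27 = 0.339238
P(influenza | fever) = 0.174641/0.339238 ≈ 0.515

Now also conditioning on bacterial infection≠true:
Sum P(fever|·) weighted by the priors over both values of influenza:
  P(fever | ¬bacterial infection) = 0.042*0.73 + 0.563152*0.27
        = 0.030660 + 0.152051 = 0.182711
Keeping only the influenza-present terms gives 0.152051, so
  P(influenza | fever, ¬bacterial infection) = 0.152051 / 0.182711 ≈ 0.832
Ruling out bacterial infection raises the posterior on influenza — the flip side of explaining away.

P(influenza | fever) ≈ 0.515; P(influenza | fever, ¬bacterial infection) ≈ 0.832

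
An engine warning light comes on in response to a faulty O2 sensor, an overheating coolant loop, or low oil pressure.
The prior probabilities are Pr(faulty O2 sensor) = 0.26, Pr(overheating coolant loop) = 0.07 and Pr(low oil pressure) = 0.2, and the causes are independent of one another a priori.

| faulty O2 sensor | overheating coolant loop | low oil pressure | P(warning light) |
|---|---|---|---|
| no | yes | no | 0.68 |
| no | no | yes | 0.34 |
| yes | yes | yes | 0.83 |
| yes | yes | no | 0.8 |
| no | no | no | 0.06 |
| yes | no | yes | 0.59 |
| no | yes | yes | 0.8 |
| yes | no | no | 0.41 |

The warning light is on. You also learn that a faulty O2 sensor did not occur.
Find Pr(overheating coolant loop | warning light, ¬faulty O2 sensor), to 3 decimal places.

Weight on overheating coolant loop=true, given the evidence: 0.038080 + 0.011200 = 0.049280
The normalizing constant is 0.06×0.93×0.8 + 0.34×0.93×0.2 + 0.68×0.07×0.8 + 0.8×0.07×0.2 = 0.157160
P(overheating coolant loop | warning light, ¬faulty O2 sensor) = 0.049280/0.157160 ≈ 0.314

Pr(overheating coolant loop | warning light, ¬faulty O2 sensor) ≈ 0.314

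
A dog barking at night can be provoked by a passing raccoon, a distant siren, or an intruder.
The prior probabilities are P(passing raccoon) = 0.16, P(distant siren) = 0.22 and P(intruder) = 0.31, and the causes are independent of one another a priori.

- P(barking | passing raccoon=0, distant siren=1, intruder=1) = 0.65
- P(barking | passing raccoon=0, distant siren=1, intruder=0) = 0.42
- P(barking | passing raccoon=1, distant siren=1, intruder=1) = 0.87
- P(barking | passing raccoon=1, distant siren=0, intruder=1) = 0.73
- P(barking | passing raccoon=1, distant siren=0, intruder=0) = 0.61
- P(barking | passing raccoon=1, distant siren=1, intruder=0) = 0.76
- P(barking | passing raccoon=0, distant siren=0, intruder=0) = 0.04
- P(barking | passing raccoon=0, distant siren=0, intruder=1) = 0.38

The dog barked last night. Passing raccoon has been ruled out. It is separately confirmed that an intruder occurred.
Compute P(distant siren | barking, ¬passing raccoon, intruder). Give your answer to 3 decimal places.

Weight on distant siren=true, given the evidence: 0.65*0.22 = 0.143000
Denominator P(barking | ¬passing raccoon, intruder): 0.38*0.78 + 0.65*0.22 = 0.439400
Posterior = 0.143000 / 0.439400 ≈ 0.325

P(distant siren | barking, ¬passing raccoon, intruder) ≈ 0.325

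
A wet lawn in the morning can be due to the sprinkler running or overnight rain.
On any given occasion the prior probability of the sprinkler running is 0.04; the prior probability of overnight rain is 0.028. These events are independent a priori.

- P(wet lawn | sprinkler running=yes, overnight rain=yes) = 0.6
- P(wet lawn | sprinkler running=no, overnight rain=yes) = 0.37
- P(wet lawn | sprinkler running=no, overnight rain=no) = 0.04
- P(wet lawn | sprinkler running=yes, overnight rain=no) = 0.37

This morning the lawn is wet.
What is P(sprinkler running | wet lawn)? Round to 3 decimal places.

Enumerate the 4 (sprinkler running, overnight rain) configurations and weight by the priors:
  P(wet lawn) = 0.04*0.96*0.972 + 0.37*0.96*0.028 + 0.37*0.04*0.972 + 0.6*0.04*0.028
        = 0.037325 + 0.009946 + 0.014386 + 0.000672 = 0.062329
The terms with sprinkler running present sum to 0.015058, so
  P(sprinkler running | wet lawn) = 0.015058 / 0.062329 ≈ 0.242

P(sprinkler running | wet lawn) ≈ 0.242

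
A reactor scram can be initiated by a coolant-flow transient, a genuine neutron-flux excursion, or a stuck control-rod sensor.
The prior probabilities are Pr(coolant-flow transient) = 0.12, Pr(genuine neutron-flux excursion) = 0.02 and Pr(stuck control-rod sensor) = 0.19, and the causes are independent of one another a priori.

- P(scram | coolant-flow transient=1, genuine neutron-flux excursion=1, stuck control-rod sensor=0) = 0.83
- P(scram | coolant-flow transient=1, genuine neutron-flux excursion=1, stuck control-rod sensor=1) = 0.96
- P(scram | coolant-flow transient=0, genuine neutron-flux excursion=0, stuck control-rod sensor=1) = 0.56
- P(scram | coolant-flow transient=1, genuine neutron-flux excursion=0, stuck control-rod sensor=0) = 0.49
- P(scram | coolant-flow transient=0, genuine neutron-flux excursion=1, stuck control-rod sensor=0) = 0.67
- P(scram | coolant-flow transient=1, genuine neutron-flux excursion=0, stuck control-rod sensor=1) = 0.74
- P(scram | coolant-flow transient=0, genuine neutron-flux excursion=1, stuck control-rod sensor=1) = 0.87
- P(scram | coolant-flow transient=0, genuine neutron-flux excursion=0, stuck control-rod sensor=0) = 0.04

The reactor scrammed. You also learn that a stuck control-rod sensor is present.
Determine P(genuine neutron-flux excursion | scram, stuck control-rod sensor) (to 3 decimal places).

P(genuine neutron-flux excursion | scram, stuck control-rod sensor) ≈ 0.030

By total probability over the 4 (coolant-flow transient, genuine neutron-flux excursion) configurations:
  P(scram | stuck control-rod sensor) = 0.56*0.88*0.98 + 0.87*0.88*0.02 + 0.74*0.12*0.98 + 0.96*0.12*0.02
        = 0.482944 + 0.015312 + 0.087024 + 0.002304 = 0.587584
Keeping only the genuine neutron-flux excursion-present terms gives 0.017616, so
  P(genuine neutron-flux excursion | scram, stuck control-rod sensor) = 0.017616 / 0.587584 ≈ 0.030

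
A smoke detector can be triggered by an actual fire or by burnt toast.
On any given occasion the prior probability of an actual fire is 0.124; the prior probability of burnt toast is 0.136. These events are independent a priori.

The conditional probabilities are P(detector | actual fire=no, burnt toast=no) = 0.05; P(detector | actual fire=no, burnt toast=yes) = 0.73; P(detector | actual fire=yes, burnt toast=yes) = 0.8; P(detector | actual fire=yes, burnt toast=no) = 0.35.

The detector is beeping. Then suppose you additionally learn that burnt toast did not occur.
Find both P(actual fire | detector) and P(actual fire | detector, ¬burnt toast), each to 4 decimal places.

P(actual fire | detector) ≈ 0.2900; P(actual fire | detector, ¬burnt toast) ≈ 0.4977

For the numerator, keep only actual fire=true terms: 0.037498 + 0.013491 = 0.050989
The normalizing constant is 0.05×0.876×0.864 + 0.73×0.876×0.136 + 0.35×0.124×0.864 + 0.8×0.124×0.136 = 0.175801
P(actual fire | detector) = 0.050989/0.175801 ≈ 0.2900

Now also conditioning on burnt toast≠true:
P(detector | ¬burnt toast) = 0.05*0.876 + 0.35*0.124 = 0.043800 + 0.043400 = 0.087200
Of this, 0.043400 comes from 0.35*0.124 (the actual fire=true cases).
P(actual fire | detector, ¬burnt toast) = 0.043400 / 0.087200 ≈ 0.4977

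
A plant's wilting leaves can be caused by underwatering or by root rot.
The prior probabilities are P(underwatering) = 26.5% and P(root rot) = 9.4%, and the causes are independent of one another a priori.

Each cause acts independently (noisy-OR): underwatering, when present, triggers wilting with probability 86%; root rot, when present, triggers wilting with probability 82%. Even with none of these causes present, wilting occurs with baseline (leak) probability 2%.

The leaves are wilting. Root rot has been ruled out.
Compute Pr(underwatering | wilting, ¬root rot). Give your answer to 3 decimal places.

Pr(underwatering | wilting, ¬root rot) ≈ 0.940

Under noisy-OR, P(wilting | causes) = 1 − (1−0.02)·∏(1−qᵢ) over the active causes.
P(wilting | ¬root rot) = 0.02*0.735 + 0.8628*0.265 = 0.014700 + 0.228642 = 0.243342
The underwatering-present share is 0.8628*0.265 = 0.228642.
Hence the posterior is 0.228642/0.243342 ≈ 0.940.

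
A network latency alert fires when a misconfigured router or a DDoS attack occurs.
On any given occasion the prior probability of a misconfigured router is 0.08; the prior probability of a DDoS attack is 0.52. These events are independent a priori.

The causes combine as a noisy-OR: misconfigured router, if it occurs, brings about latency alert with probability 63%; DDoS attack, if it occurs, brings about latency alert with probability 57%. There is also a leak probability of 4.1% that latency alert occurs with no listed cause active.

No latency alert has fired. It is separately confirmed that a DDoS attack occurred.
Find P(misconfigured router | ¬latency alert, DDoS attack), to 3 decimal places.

P(misconfigured router | ¬latency alert, DDoS attack) ≈ 0.031

Under noisy-OR, P(latency alert | causes) = 1 − (1−0.041)·∏(1−qᵢ) over the active causes.
Sum P(¬latency alert|·) weighted by the priors over both values of misconfigured router:
  P(¬latency alert | DDoS attack) = 0.41237*0.92 + 0.152577*0.08
        = 0.379380 + 0.012206 = 0.391586
Configurations with misconfigured router contribute 0.012206, so
  P(misconfigured router | ¬latency alert, DDoS attack) = 0.012206 / 0.391586 ≈ 0.031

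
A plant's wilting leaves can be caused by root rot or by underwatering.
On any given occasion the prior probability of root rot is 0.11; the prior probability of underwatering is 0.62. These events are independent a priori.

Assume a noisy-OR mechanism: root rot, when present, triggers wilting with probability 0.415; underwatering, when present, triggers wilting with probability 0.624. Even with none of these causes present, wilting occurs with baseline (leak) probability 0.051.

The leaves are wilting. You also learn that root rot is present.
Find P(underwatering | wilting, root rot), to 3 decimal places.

Under noisy-OR, P(wilting | causes) = 1 − (1−0.051)·∏(1−qᵢ) over the active causes.
Weight on underwatering=true, given the evidence: 0.791258·0.62 = 0.490580
Denominator P(wilting | root rot): 0.444835·0.38 + 0.791258·0.62 = 0.659617
Posterior = 0.490580 / 0.659617 ≈ 0.744

P(underwatering | wilting, root rot) ≈ 0.744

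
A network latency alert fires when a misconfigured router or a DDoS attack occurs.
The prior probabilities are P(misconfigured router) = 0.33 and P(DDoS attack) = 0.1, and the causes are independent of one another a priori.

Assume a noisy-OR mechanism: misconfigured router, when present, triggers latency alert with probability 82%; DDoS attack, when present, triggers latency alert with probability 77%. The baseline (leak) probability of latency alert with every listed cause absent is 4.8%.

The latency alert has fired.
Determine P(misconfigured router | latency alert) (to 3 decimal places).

Under noisy-OR, P(latency alert | causes) = 1 − (1−0.048)·∏(1−qᵢ) over the active causes.
Numerator (weight on configurations with misconfigured router): 0.246106 + 0.031699 = 0.277805
Denominator P(latency alert): 0.048·0.67·0.9 + 0.78104·0.67·0.1 + 0.82864·0.33·0.9 + 0.960587·0.33·0.1 = 0.359079
Posterior = 0.277805 / 0.359079 ≈ 0.774

P(misconfigured router | latency alert) ≈ 0.774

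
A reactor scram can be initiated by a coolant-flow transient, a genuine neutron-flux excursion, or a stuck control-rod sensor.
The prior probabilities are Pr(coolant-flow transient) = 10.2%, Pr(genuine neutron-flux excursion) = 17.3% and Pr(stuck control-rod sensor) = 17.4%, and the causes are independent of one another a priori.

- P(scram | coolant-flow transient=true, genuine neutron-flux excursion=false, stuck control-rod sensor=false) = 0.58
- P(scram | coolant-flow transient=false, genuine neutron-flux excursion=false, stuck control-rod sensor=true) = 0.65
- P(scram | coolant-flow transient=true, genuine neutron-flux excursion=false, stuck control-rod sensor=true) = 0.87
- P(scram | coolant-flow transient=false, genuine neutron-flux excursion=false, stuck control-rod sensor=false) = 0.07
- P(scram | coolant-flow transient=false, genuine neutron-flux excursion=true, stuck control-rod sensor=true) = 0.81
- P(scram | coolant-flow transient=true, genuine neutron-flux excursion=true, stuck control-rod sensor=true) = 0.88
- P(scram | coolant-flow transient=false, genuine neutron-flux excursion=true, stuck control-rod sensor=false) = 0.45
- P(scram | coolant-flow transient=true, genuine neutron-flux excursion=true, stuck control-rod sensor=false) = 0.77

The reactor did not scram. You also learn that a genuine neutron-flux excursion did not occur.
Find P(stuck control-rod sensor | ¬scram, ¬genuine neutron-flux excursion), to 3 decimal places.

P(stuck control-rod sensor | ¬scram, ¬genuine neutron-flux excursion) ≈ 0.073

P(¬scram | ¬genuine neutron-flux excursion) = 0.93·0.898·0.826 + 0.35·0.898·0.174 + 0.42·0.102·0.826 + 0.13·0.102·0.174 = 0.689826 + 0.054688 + 0.035386 + 0.002307 = 0.782207
Of this, 0.056995 comes from 0.054688 + 0.002307 (the stuck control-rod sensor=true cases).
P(stuck control-rod sensor | ¬scram, ¬genuine neutron-flux excursion) = 0.056995 / 0.782207 ≈ 0.073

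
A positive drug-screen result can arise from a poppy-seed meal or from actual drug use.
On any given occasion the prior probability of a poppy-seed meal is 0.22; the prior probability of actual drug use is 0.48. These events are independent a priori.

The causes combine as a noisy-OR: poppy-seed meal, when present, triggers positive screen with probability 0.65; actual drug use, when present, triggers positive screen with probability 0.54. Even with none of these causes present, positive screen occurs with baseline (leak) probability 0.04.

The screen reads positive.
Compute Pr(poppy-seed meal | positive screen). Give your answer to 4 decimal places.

Pr(poppy-seed meal | positive screen) ≈ 0.4231

Under noisy-OR, P(positive screen | causes) = 1 − (1−0.04)·∏(1−qᵢ) over the active causes.
Enumerate the 4 (poppy-seed meal, actual drug use) configurations and weight by the priors:
  P(positive screen) = 0.04*0.78*0.52 + 0.5584*0.78*0.48 + 0.664*0.22*0.52 + 0.84544*0.22*0.48
        = 0.016224 + 0.209065 + 0.075962 + 0.089278 = 0.390529
Configurations with poppy-seed meal contribute 0.165240, so
  P(poppy-seed meal | positive screen) = 0.165240 / 0.390529 ≈ 0.4231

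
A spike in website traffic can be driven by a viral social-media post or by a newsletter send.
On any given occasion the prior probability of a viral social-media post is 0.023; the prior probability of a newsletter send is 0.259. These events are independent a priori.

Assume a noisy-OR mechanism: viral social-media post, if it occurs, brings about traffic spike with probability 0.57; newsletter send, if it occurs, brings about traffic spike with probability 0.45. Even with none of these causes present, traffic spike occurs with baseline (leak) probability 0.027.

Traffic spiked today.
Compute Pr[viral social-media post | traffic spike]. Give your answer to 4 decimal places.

Under noisy-OR, P(traffic spike | causes) = 1 − (1−0.027)·∏(1−qᵢ) over the active causes.
Sum P(traffic spike|·) weighted by the priors over the 4 (viral social-media post, newsletter send) configurations:
  P(traffic spike) = 0.027×0.977×0.741 + 0.46485×0.977×0.259 + 0.58161×0.023×0.741 + 0.769886×0.023×0.259
        = 0.019547 + 0.117627 + 0.009912 + 0.004586 = 0.151672
Configurations with viral social-media post contribute 0.014498, so
  P(viral social-media post | traffic spike) = 0.014498 / 0.151672 ≈ 0.0956

Pr[viral social-media post | traffic spike] ≈ 0.0956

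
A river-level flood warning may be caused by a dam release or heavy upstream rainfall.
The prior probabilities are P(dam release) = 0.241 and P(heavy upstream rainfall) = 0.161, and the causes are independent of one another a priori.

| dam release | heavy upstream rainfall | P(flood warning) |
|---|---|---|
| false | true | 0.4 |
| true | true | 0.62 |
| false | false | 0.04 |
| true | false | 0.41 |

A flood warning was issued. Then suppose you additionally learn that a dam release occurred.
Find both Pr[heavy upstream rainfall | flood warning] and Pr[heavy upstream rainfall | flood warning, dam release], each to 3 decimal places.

Pr[heavy upstream rainfall | flood warning] ≈ 0.402; Pr[heavy upstream rainfall | flood warning, dam release] ≈ 0.225

Enumerate the 4 (dam release, heavy upstream rainfall) configurations and weight by the priors:
  P(flood warning) = 0.04·0.759·0.839 + 0.4·0.759·0.161 + 0.41·0.241·0.839 + 0.62·0.241·0.161
        = 0.025472 + 0.048880 + 0.082902 + 0.024057 = 0.181311
Keeping only the heavy upstream rainfall-present terms gives 0.072937, so
  P(heavy upstream rainfall | flood warning) = 0.072937 / 0.181311 ≈ 0.402

Now also conditioning on dam release=true:
P(flood warning | dam release) = 0.41×0.839 + 0.62×0.161 = 0.343990 + 0.099820 = 0.443810
The heavy upstream rainfall-present share is 0.62×0.161 = 0.099820.
Hence the posterior is 0.099820/0.443810 ≈ 0.225.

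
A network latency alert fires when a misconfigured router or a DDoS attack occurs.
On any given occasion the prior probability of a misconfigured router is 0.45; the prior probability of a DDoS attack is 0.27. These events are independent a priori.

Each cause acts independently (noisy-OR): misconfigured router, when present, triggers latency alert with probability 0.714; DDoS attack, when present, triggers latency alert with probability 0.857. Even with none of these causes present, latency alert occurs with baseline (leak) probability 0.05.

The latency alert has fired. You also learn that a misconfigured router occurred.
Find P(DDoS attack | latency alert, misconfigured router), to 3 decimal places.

Under noisy-OR, P(latency alert | causes) = 1 − (1−0.05)·∏(1−qᵢ) over the active causes.
Enumerate both values of DDoS attack and weight by the priors:
  P(latency alert | misconfigured router) = 0.7283×0.73 + 0.961147×0.27
        = 0.531659 + 0.259510 = 0.791169
Configurations with DDoS attack contribute 0.259510, so
  P(DDoS attack | latency alert, misconfigured router) = 0.259510 / 0.791169 ≈ 0.328

P(DDoS attack | latency alert, misconfigured router) ≈ 0.328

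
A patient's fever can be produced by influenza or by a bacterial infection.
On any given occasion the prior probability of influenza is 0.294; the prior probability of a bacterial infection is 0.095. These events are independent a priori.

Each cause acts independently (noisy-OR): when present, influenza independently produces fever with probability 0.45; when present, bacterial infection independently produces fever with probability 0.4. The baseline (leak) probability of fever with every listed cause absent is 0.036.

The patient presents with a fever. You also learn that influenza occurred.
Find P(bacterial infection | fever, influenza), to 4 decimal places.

P(bacterial infection | fever, influenza) ≈ 0.1322

Under noisy-OR, P(fever | causes) = 1 − (1−0.036)·∏(1−qᵢ) over the active causes.
P(fever | influenza) = 0.4698*0.905 + 0.68188*0.095 = 0.425169 + 0.064779 = 0.489948
Of this, 0.064779 comes from 0.68188*0.095 (the bacterial infection=true cases).
Hence the posterior is 0.064779/0.489948 ≈ 0.1322.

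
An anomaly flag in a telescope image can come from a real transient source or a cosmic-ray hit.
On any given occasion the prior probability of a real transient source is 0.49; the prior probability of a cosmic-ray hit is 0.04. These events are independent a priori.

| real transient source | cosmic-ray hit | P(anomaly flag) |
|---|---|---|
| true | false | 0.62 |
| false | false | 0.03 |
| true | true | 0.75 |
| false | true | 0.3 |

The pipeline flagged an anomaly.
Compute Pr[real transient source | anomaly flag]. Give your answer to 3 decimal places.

For the numerator, keep only real transient source=true terms: 0.291648 + 0.014700 = 0.306348
The normalizing constant is 0.03×0.51×0.96 + 0.3×0.51×0.04 + 0.62×0.49×0.96 + 0.75×0.49×0.04 = 0.327156
P(real transient source | anomaly flag) = 0.306348/0.327156 ≈ 0.936

Pr[real transient source | anomaly flag] ≈ 0.936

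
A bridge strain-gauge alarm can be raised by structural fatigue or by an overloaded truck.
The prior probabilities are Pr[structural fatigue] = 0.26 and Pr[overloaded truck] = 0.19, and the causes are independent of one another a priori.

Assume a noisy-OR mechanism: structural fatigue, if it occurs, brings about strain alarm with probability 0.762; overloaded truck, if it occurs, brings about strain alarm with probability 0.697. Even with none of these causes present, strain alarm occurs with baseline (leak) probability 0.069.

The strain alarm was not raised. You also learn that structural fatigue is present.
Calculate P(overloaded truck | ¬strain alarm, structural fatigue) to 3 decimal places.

P(overloaded truck | ¬strain alarm, structural fatigue) ≈ 0.066

Under noisy-OR, P(strain alarm | causes) = 1 − (1−0.069)·∏(1−qᵢ) over the active causes.
Enumerate both values of overloaded truck and weight by the priors:
  P(¬strain alarm | structural fatigue) = 0.221578×0.81 + 0.067138×0.19
        = 0.179478 + 0.012756 = 0.192234
Keeping only the overloaded truck-present terms gives 0.012756, so
  P(overloaded truck | ¬strain alarm, structural fatigue) = 0.012756 / 0.192234 ≈ 0.066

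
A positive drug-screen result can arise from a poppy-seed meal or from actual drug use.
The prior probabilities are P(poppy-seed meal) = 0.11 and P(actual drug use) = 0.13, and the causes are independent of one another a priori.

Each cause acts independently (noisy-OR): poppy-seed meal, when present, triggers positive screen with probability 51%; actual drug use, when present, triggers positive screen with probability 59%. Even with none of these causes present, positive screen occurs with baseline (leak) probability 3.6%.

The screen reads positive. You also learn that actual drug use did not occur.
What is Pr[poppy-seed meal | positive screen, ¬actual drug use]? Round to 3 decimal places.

Under noisy-OR, P(positive screen | causes) = 1 − (1−0.036)·∏(1−qᵢ) over the active causes.
Numerator (weight on configurations with poppy-seed meal): 0.52764·0.11 = 0.058040
Denominator P(positive screen | ¬actual drug use): 0.036·0.89 + 0.52764·0.11 = 0.090080
Posterior = 0.058040 / 0.090080 ≈ 0.644

Pr[poppy-seed meal | positive screen, ¬actual drug use] ≈ 0.644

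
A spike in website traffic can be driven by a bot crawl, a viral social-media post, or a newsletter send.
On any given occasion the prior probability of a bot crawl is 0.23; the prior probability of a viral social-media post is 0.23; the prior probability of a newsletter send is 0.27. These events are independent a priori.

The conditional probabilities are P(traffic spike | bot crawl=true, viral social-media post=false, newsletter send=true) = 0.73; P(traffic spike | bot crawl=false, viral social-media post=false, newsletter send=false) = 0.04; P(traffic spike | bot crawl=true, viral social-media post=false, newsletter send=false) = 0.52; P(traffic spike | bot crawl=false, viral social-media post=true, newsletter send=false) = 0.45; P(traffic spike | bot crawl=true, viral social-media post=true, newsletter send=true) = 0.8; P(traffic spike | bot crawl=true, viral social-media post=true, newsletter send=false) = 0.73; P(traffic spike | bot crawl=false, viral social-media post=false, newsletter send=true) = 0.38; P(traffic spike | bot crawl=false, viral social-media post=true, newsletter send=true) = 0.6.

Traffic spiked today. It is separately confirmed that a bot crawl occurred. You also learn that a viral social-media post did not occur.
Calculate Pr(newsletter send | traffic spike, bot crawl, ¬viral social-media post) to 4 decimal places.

P(traffic spike | bot crawl, ¬viral social-media post) = 0.52*0.73 + 0.73*0.27 = 0.379600 + 0.197100 = 0.576700
Of this, 0.197100 comes from 0.73*0.27 (the newsletter send=true cases).
Hence the posterior is 0.197100/0.576700 ≈ 0.3418.

Pr(newsletter send | traffic spike, bot crawl, ¬viral social-media post) ≈ 0.3418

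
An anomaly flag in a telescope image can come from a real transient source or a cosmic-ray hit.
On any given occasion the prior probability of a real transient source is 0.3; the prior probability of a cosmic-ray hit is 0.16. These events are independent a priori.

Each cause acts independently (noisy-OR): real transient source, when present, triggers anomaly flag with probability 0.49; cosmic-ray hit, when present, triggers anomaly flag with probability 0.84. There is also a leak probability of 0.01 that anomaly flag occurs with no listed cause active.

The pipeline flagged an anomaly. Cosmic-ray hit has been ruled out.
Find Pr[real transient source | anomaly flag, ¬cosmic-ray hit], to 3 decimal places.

Pr[real transient source | anomaly flag, ¬cosmic-ray hit] ≈ 0.955

Under noisy-OR, P(anomaly flag | causes) = 1 − (1−0.01)·∏(1−qᵢ) over the active causes.
Sum P(anomaly flag|·) weighted by the priors over both values of real transient source:
  P(anomaly flag | ¬cosmic-ray hit) = 0.01*0.7 + 0.4951*0.3
        = 0.007000 + 0.148530 = 0.155530
The terms with real transient source present sum to 0.148530, so
  P(real transient source | anomaly flag, ¬cosmic-ray hit) = 0.148530 / 0.155530 ≈ 0.955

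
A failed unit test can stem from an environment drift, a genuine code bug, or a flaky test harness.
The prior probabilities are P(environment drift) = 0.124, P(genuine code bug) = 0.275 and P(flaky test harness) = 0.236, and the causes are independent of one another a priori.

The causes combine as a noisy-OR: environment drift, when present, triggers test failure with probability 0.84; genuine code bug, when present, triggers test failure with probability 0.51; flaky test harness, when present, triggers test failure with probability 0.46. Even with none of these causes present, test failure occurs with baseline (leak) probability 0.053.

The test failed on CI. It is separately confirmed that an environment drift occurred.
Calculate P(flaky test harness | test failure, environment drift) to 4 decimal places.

Under noisy-OR, P(test failure | causes) = 1 − (1−0.053)·∏(1−qᵢ) over the active causes.
By total probability over the 4 (genuine code bug, flaky test harness) configurations:
  P(test failure | environment drift) = 0.84848*0.725*0.764 + 0.918179*0.725*0.236 + 0.925755*0.275*0.764 + 0.959908*0.275*0.236
        = 0.469973 + 0.157100 + 0.194501 + 0.062298 = 0.883872
Keeping only the flaky test harness-present terms gives 0.219398, so
  P(flaky test harness | test failure, environment drift) = 0.219398 / 0.883872 ≈ 0.2482

P(flaky test harness | test failure, environment drift) ≈ 0.2482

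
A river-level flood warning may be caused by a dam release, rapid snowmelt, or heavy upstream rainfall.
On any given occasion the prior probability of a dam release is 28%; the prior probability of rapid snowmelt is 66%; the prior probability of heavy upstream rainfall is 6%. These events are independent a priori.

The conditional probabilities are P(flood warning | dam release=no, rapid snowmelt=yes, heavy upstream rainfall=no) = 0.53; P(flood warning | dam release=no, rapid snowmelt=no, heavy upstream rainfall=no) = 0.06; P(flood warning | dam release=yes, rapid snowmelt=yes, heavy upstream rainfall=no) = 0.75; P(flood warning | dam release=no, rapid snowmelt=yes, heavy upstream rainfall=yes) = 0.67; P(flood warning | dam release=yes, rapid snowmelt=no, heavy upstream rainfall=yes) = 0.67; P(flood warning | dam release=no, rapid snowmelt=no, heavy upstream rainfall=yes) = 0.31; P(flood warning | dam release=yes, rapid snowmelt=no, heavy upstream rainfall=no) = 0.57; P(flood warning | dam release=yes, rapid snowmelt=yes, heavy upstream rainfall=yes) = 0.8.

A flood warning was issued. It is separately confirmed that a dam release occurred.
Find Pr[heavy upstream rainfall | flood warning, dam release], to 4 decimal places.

By total probability over the 4 (rapid snowmelt, heavy upstream rainfall) configurations:
  P(flood warning | dam release) = 0.57·0.34·0.94 + 0.67·0.34·0.06 + 0.75·0.66·0.94 + 0.8·0.66·0.06
        = 0.182172 + 0.013668 + 0.465300 + 0.031680 = 0.692820
The terms with heavy upstream rainfall present sum to 0.045348, so
  P(heavy upstream rainfall | flood warning, dam release) = 0.045348 / 0.692820 ≈ 0.0655

Pr[heavy upstream rainfall | flood warning, dam release] ≈ 0.0655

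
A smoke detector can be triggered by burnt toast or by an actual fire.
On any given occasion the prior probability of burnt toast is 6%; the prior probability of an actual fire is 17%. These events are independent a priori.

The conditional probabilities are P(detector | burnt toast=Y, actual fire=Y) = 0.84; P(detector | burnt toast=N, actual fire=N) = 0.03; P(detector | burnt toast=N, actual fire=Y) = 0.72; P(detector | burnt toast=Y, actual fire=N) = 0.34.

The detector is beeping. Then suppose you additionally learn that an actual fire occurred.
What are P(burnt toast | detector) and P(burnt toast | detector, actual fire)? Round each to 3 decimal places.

Enumerate the 4 (burnt toast, actual fire) configurations and weight by the priors:
  P(detector) = 0.03·0.94·0.83 + 0.72·0.94·0.17 + 0.34·0.06·0.83 + 0.84·0.06·0.17
        = 0.023406 + 0.115056 + 0.016932 + 0.008568 = 0.163962
The terms with burnt toast present sum to 0.025500, so
  P(burnt toast | detector) = 0.025500 / 0.163962 ≈ 0.156

Now also conditioning on actual fire=true:
By total probability over both values of burnt toast:
  P(detector | actual fire) = 0.72*0.94 + 0.84*0.06
        = 0.676800 + 0.050400 = 0.727200
The terms with burnt toast present sum to 0.050400, so
  P(burnt toast | detector, actual fire) = 0.050400 / 0.727200 ≈ 0.069

P(burnt toast | detector) ≈ 0.156; P(burnt toast | detector, actual fire) ≈ 0.069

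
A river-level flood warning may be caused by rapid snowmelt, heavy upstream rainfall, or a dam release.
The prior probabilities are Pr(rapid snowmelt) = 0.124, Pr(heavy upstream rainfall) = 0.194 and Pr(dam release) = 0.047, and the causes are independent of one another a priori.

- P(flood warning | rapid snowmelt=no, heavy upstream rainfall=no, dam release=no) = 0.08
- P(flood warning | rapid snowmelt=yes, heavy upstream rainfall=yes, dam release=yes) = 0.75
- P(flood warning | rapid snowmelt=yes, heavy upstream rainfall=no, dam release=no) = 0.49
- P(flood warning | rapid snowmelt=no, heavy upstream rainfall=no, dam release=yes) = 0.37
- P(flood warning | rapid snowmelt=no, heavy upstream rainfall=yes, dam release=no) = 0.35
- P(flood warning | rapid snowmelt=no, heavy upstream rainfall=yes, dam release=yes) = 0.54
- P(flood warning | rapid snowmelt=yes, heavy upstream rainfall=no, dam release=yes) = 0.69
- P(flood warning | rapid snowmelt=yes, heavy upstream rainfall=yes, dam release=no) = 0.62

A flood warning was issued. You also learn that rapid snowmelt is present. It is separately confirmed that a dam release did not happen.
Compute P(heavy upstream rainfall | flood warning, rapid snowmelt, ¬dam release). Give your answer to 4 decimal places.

Numerator (weight on configurations with heavy upstream rainfall): 0.62·0.194 = 0.120280
Denominator P(flood warning | rapid snowmelt, ¬dam release): 0.49·0.806 + 0.62·0.194 = 0.515220
P(heavy upstream rainfall | flood warning, rapid snowmelt, ¬dam release) = 0.120280/0.515220 ≈ 0.2335

P(heavy upstream rainfall | flood warning, rapid snowmelt, ¬dam release) ≈ 0.2335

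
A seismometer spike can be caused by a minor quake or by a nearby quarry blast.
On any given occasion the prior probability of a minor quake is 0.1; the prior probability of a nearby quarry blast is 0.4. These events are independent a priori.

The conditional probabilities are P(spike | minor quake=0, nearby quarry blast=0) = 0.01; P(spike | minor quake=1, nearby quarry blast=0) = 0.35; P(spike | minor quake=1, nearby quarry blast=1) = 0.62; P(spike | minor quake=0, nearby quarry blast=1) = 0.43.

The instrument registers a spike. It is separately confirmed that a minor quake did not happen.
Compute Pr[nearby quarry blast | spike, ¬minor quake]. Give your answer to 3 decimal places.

For the numerator, keep only nearby quarry blast=true terms: 0.43*0.4 = 0.172000
Denominator P(spike | ¬minor quake): 0.01*0.6 + 0.43*0.4 = 0.178000
P(nearby quarry blast | spike, ¬minor quake) = 0.172000/0.178000 ≈ 0.966

Pr[nearby quarry blast | spike, ¬minor quake] ≈ 0.966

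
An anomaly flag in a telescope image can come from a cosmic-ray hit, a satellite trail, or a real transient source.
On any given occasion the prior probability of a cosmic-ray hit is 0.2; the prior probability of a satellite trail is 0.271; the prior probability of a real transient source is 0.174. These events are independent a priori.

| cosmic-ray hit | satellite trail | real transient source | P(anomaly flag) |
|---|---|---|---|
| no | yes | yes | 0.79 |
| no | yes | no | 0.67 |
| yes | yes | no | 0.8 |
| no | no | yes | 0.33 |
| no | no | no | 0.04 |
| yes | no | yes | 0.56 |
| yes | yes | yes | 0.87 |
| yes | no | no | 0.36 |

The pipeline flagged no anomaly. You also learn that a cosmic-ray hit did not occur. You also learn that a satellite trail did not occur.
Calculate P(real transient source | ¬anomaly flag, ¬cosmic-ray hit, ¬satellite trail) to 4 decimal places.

P(real transient source | ¬anomaly flag, ¬cosmic-ray hit, ¬satellite trail) ≈ 0.1282

Enumerate both values of real transient source and weight by the priors:
  P(¬anomaly flag | ¬cosmic-ray hit, ¬satellite trail) = 0.96*0.826 + 0.67*0.174
        = 0.792960 + 0.116580 = 0.909540
The terms with real transient source present sum to 0.116580, so
  P(real transient source | ¬anomaly flag, ¬cosmic-ray hit, ¬satellite trail) = 0.116580 / 0.909540 ≈ 0.1282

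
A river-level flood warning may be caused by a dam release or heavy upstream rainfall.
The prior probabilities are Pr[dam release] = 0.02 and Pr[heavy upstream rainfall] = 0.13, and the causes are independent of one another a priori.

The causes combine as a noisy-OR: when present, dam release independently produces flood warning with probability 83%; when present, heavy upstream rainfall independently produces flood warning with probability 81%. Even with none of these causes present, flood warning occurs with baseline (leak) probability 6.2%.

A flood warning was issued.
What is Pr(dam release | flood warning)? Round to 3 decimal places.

Pr(dam release | flood warning) ≈ 0.098

Under noisy-OR, P(flood warning | causes) = 1 − (1−0.062)·∏(1−qᵢ) over the active causes.
Numerator (weight on configurations with dam release): 0.014625 + 0.002521 = 0.017146
The normalizing constant is 0.062·0.98·0.87 + 0.82178·0.98·0.13 + 0.84054·0.02·0.87 + 0.969703·0.02·0.13 = 0.174702
P(dam release | flood warning) = 0.017146/0.174702 ≈ 0.098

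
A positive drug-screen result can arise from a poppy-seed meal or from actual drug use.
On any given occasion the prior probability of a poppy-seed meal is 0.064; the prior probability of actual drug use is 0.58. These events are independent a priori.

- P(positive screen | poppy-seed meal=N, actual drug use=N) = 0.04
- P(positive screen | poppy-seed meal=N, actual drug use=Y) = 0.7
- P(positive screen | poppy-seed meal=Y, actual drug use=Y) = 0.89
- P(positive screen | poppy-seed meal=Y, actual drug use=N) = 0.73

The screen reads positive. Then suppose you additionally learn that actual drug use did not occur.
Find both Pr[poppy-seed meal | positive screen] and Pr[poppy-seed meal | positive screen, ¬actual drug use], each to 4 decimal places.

Pr[poppy-seed meal | positive screen] ≈ 0.1174; Pr[poppy-seed meal | positive screen, ¬actual drug use] ≈ 0.5551

Weight on poppy-seed meal=true, given the evidence: 0.019622 + 0.033037 = 0.052659
Normalizer over all consistent configurations: 0.04*0.936*0.42 + 0.7*0.936*0.58 + 0.73*0.064*0.42 + 0.89*0.064*0.58 = 0.448400
P(poppy-seed meal | positive screen) = 0.052659/0.448400 ≈ 0.1174

With the extra evidence:
P(positive screen | ¬actual drug use) = 0.04×0.936 + 0.73×0.064 = 0.037440 + 0.046720 = 0.084160
Restricting to configurations with poppy-seed meal present: 0.73×0.064 = 0.046720.
Hence the posterior is 0.046720/0.084160 ≈ 0.5551.
Ruling out actual drug use raises the posterior on poppy-seed meal — the flip side of explaining away.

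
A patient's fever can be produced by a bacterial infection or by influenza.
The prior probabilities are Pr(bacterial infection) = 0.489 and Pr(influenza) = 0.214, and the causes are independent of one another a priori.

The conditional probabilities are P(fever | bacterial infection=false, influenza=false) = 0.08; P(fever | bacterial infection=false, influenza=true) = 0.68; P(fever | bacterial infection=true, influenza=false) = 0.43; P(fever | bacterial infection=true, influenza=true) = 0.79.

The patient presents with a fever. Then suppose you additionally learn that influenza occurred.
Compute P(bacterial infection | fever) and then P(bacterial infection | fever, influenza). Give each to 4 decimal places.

P(bacterial infection | fever) ≈ 0.6995; P(bacterial infection | fever, influenza) ≈ 0.5265

By total probability over the 4 (bacterial infection, influenza) configurations:
  P(fever) = 0.08*0.511*0.786 + 0.68*0.511*0.214 + 0.43*0.489*0.786 + 0.79*0.489*0.214
        = 0.032132 + 0.074361 + 0.165272 + 0.082670 = 0.354435
Keeping only the bacterial infection-present terms gives 0.247942, so
  P(bacterial infection | fever) = 0.247942 / 0.354435 ≈ 0.6995

Now also conditioning on influenza=true:
Weight on bacterial infection=true, given the evidence: 0.79·0.489 = 0.386310
Denominator P(fever | influenza): 0.68·0.511 + 0.79·0.489 = 0.733790
Posterior = 0.386310 / 0.733790 ≈ 0.5265
This is intercausal reasoning (explaining away): once influenza accounts for the fever, bacterial infection becomes less likely.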